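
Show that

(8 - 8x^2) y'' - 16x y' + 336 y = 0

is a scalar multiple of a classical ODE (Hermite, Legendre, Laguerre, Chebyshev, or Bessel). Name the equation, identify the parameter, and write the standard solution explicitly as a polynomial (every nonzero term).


All three coefficients share the factor 8; dividing through by 8 gives  (1 - x^2) y'' - 2x y' + 42 y = 0.
This matches the Legendre equation (1 - x^2) y'' - 2x y' + n(n+1) y = 0 (note the -2x y' term) with n(n+1) = 42, so n = 6; the polynomial solution is P_6(x).
With y = sum_k a_k x^k, matching x^k gives (k+2)(k+1) a_{k+2} = [k(k+1) - n(n+1)] a_k = (k - 6)(k + 7) a_k. The right side vanishes at k = 6, so the series with the parity of 6 terminates at degree 6.
Standard normalization (P_n(1) = 1): leading coefficient (2n)!/(2^n (n!)^2) = 479001600/(64*518400) = 231/16, so a_6 = 231/16. Work downward with a_k = (k+1)(k+2) a_{k+2} / ((k - 6)(k + 7)):
  a_4 = (5)(6)(231/16) / ((4 - 6)(4 + 7)) = (3465/8)/(-22) = -315/16
  a_2 = (3)(4)(-315/16) / ((2 - 6)(2 + 7)) = (-945/4)/(-36) = 105/16
  a_0 = (1)(2)(105/16) / ((0 - 6)(0 + 7)) = (105/8)/(-42) = -5/16
Hence P_6(x) = 231 x^6/16 - 315 x^4/16 + 105 x^2/16 - 5/16.

P_6(x); series = 231 x^6/16 - 315 x^4/16 + 105 x^2/16 - 5/16


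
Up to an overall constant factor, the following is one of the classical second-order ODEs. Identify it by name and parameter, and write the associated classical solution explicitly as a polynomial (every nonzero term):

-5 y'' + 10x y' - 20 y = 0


All three coefficients share the factor -5; dividing through by -5 gives  y'' - 2x y' + 4 y = 0.
This matches the Hermite equation y'' - 2x y' + 2n y = 0 with 2n = 4, so n = 2; the polynomial solution is H_2(x).
With y = sum_k a_k x^k, matching x^k gives (k+2)(k+1) a_{k+2} = 2(k - n) a_k = 2(k - 2) a_k. The right side vanishes at k = 2, so the series with the parity of 2 terminates at degree 2.
Standard normalization: leading coefficient of H_n is 2^n, so a_2 = 2^2 = 4. Work downward with a_k = (k+1)(k+2) a_{k+2} / (2(k - n)):
  a_0 = (1)(2)(4) / (2(0 - 2)) = 8/(-4) = -2
Hence H_2(x) = 4 x^2 - 2.

H_2(x); series = 4 x^2 - 2


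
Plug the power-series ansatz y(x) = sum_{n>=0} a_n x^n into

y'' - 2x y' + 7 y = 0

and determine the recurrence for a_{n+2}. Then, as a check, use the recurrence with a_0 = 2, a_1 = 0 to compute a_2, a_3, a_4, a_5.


Substitute y = sum_n a_n x^n.
y''(x) has coefficient (n+2)(n+1) a_{n+2} at x^n;
-2 x y'(x) has coefficient -2 n a_n at x^n (shift);
7 y(x) has coefficient 7 a_n at x^n.
Matching x^n: (n+2)(n+1) a_{n+2} + (-2n + 7) a_n = 0.
Thus a_{n+2} = (2n - 7) / ((n+1)(n+2)) * a_n.

Check with a_0 = 2, a_1 = 0 (apply the recurrence for n = 0, 1, 2, 3): a_0 = 2, a_1 = 0, a_2 = -7, a_3 = 0, a_4 = 7/4, a_5 = 0.

a_(n+2) = (2n - 7) / ((n+1)(n+2)) * a_n; check: a_0 = 2, a_1 = 0, a_2 = -7, a_3 = 0, a_4 = 7/4, a_5 = 0


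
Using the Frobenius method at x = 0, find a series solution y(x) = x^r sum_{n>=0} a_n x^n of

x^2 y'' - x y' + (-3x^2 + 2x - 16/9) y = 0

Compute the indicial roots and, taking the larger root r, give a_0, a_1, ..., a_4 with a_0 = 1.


Write in Frobenius form y'' + (p(x)/x) y' + (q(x)/x^2) y = 0:
  p(x) = -1,  q(x) = -3x^2 + 2x - 16/9.
Indicial equation: r(r-1) + (-1) r + (-16/9) = 0 -> roots r_1 = 8/3, r_2 = -2/3.
Take r = r_1 = 8/3. Let y(x) = x^r sum_{n>=0} a_n x^n with a_0 = 1.
Substitute y = x^r sum a_n x^n and match x^{r+n}. The recurrence is
  D(n) a_n + 2 a_{n-1} - 3 a_{n-2} = 0,  where D(n) = (r+n)(r+n-1) + (-1)(r+n) + (-16/9).
  a_n = [-2 a_{n-1} + 3 a_{n-2}] / D(n).
Since the indicial polynomial factors as (r - r_1)(r - r_2), D(n) = (r_1 + n - r_1)(r_1 + n - r_2) = n(n + 10/3).
Evaluating step by step (a_0 = 1):
  n = 1: D(1) = 1(1 + 10/3) = 13/3; numerator = -2(1) = -2; a_1 = (-2)/(13/3) = -6/13
  n = 2: D(2) = 2(2 + 10/3) = 32/3; numerator = -2(-6/13) + 3(1) = 51/13; a_2 = (51/13)/(32/3) = 153/416
  n = 3: D(3) = 3(3 + 10/3) = 19; numerator = -2(153/416) + 3(-6/13) = -441/208; a_3 = (-441/208)/(19) = -441/3952
  n = 4: D(4) = 4(4 + 10/3) = 88/3; numerator = -2(-441/3952) + 3(153/416) = 10485/7904; a_4 = (10485/7904)/(88/3) = 31455/695552

r = 8/3; a_0 = 1; a_1 = -6/13; a_2 = 153/416; a_3 = -441/3952; a_4 = 31455/695552


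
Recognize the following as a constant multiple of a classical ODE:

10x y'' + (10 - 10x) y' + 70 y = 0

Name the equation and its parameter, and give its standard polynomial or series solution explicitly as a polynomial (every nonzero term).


All three coefficients share the factor 10; dividing through by 10 gives  x y'' + (1 - x) y' + 7 y = 0.
This matches the Laguerre equation x y'' + (1 - x) y' + n y = 0 with n = 7; the polynomial solution is L_7(x).
With y = sum_k a_k x^k, matching x^k gives (k+1)k a_{k+1} + (k+1) a_{k+1} - k a_k + n a_k = 0, i.e. (k+1)^2 a_{k+1} = (k - n) a_k = (k - 7) a_k. The right side vanishes at k = 7, so the series terminates at degree 7.
Standard normalization L_n(0) = 1 gives a_0 = 1. Work upward with a_{k+1} = (k - 7) a_k / (k+1)^2:
  a_1 = (0 - 7)(1) / 1^2 = -7/1 = -7
  a_2 = (1 - 7)(-7) / 2^2 = 42/4 = 21/2
  a_3 = (2 - 7)(21/2) / 3^2 = (-105/2)/9 = -35/6
  a_4 = (3 - 7)(-35/6) / 4^2 = (70/3)/16 = 35/24
  a_5 = (4 - 7)(35/24) / 5^2 = (-35/8)/25 = -7/40
  a_6 = (5 - 7)(-7/40) / 6^2 = (7/20)/36 = 7/720
  a_7 = (6 - 7)(7/720) / 7^2 = (-7/720)/49 = -1/5040
Hence L_7(x) = -x^7/5040 + 7 x^6/720 - 7 x^5/40 + 35 x^4/24 - 35 x^3/6 + 21 x^2/2 - 7 x + 1.

L_7(x); series = -x^7/5040 + 7 x^6/720 - 7 x^5/40 + 35 x^4/24 - 35 x^3/6 + 21 x^2/2 - 7 x + 1


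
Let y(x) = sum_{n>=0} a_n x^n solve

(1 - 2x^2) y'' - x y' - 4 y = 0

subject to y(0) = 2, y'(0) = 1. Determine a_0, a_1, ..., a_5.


Ansatz: y(x) = sum_{n>=0} a_n x^n, so y'(x) = sum_{n>=1} n a_n x^(n-1) and y''(x) = sum_{n>=2} n(n-1) a_n x^(n-2).
Substitute into P(x) y'' + Q(x) y' + R(x) y = 0 with P(x) = 1 - 2x^2, Q(x) = -x, R(x) = -4, and match powers of x.
Initial conditions: a_0 = 2, a_1 = 1.
Setting the coefficient of each power of x to zero and solving order by order (substituting the coefficients already found):
  x^0: 2 a_2 - 4 a_0 = 0  ->  2 a_2 = 4 a_0 = 8  ->  a_2 = 4
  x^1: 6 a_3 - 5 a_1 = 0  ->  6 a_3 = 5 a_1 = 5  ->  a_3 = 5/6
  x^2: 12 a_4 - 10 a_2 = 0  ->  12 a_4 = 10 a_2 = 40  ->  a_4 = 10/3
  x^3: 20 a_5 - 19 a_3 = 0  ->  20 a_5 = 19 a_3 = 95/6  ->  a_5 = 19/24
Truncated series: y(x) = 2 + x + 4 x^2 + (5/6) x^3 + (10/3) x^4 + (19/24) x^5 + O(x^6).

a_0 = 2; a_1 = 1; a_2 = 4; a_3 = 5/6; a_4 = 10/3; a_5 = 19/24


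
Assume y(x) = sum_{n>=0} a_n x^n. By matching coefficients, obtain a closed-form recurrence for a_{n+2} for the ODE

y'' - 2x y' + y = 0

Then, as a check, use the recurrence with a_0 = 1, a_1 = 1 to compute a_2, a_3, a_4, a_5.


Substitute y = sum_n a_n x^n.
y''(x) has coefficient (n+2)(n+1) a_{n+2} at x^n;
-2 x y'(x) has coefficient -2 n a_n at x^n (shift);
y(x) has coefficient 1 a_n at x^n.
Matching x^n: (n+2)(n+1) a_{n+2} + (-2n + 1) a_n = 0.
Thus a_{n+2} = (2n - 1) / ((n+1)(n+2)) * a_n.

Check with a_0 = 1, a_1 = 1 (apply the recurrence for n = 0, 1, 2, 3): a_0 = 1, a_1 = 1, a_2 = -1/2, a_3 = 1/6, a_4 = -1/8, a_5 = 1/24.

a_(n+2) = (2n - 1) / ((n+1)(n+2)) * a_n; check: a_0 = 1, a_1 = 1, a_2 = -1/2, a_3 = 1/6, a_4 = -1/8, a_5 = 1/24


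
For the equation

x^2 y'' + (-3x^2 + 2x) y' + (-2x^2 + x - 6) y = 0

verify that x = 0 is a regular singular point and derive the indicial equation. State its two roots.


Divide by x^2 to reach normal form y'' + P_1(x) y' + P_2(x) y = 0 with P_1(x) = -3 + 2/x and P_2(x) = -2 + 1/x - 6/x^2.
x = 0 is a singular point because the y'-coefficient -3 + 2/x has a pole at x = 0 and the y-coefficient -2 + 1/x - 6/x^2 has a pole at x = 0.
It is a regular singular point because x P_1(x) = p(x) = 2 - 3x and x^2 P_2(x) = q(x) = -2x^2 + x - 6 are polynomials, hence analytic at x = 0.
p(0) = 2,  q(0) = -6.
Indicial equation: r(r-1) + p(0) r + q(0) = 0, i.e. r^2 + (p(0) - 1) r + q(0) = 0, i.e. r^2 + 1 r - 6 = 0.
Discriminant: (1)^2 - 4(-6) = 25, so r = (-1 ± 5)/2.
Solving: r_1 = 2, r_2 = -3.

indicial: r^2 + 1 r - 6 = 0; roots r_1 = 2, r_2 = -3


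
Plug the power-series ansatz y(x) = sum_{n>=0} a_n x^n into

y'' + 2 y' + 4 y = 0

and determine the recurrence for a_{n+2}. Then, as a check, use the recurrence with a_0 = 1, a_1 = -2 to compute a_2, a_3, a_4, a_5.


Substitute y = sum_n a_n x^n.
y''(x) has coefficient (n+2)(n+1) a_{n+2} at x^n;
2 y'(x) has coefficient 2 (n+1) a_{n+1} at x^n;
4 y(x) has coefficient 4 a_n at x^n.
Matching x^n: (n+2)(n+1) a_{n+2} + 2 (n+1) a_{n+1} + 4 a_n = 0.
Thus a_{n+2} = [-2 (n+1) a_{n+1} - 4 a_n] / ((n+1)(n+2)).

Check with a_0 = 1, a_1 = -2 (apply the recurrence for n = 0, 1, 2, 3): a_0 = 1, a_1 = -2, a_2 = 0, a_3 = 4/3, a_4 = -2/3, a_5 = 0.

a_(n+2) = [-2 (n+1) a_(n+1) - 4 a_n] / ((n+1)(n+2)); check: a_0 = 1, a_1 = -2, a_2 = 0, a_3 = 4/3, a_4 = -2/3, a_5 = 0


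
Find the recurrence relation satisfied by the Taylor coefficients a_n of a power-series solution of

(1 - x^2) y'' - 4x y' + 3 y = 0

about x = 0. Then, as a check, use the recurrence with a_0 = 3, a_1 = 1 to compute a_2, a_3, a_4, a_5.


Substitute y = sum_n a_n x^n.
(1 - 1 x^2) y'' contributes (n+2)(n+1) a_{n+2} - n(n-1) a_n at x^n.
-4 x y'(x) contributes -4 n a_n at x^n.
3 y(x) contributes 3 a_n at x^n.
Matching x^n: (n+2)(n+1) a_{n+2} + (-n(n-1) - 4 n + 3) a_n = 0.
Thus a_{n+2} = (n(n-1) + 4 n - 3) / ((n+1)(n+2)) * a_n.

Check with a_0 = 3, a_1 = 1 (apply the recurrence for n = 0, 1, 2, 3): a_0 = 3, a_1 = 1, a_2 = -9/2, a_3 = 1/6, a_4 = -21/8, a_5 = 1/8.

a_(n+2) = (n(n-1) + 4 n - 3) / ((n+1)(n+2)) * a_n; check: a_0 = 3, a_1 = 1, a_2 = -9/2, a_3 = 1/6, a_4 = -21/8, a_5 = 1/8


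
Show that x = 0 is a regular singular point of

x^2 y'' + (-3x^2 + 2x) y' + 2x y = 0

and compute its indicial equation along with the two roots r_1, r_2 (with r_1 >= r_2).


Divide by x^2 to reach normal form y'' + P_1(x) y' + P_2(x) y = 0 with P_1(x) = -3 + 2/x and P_2(x) = 2/x.
x = 0 is a singular point because the y'-coefficient -3 + 2/x has a pole at x = 0 and the y-coefficient 2/x has a pole at x = 0.
It is a regular singular point because x P_1(x) = p(x) = 2 - 3x and x^2 P_2(x) = q(x) = 2x are polynomials, hence analytic at x = 0.
p(0) = 2,  q(0) = 0.
Indicial equation: r(r-1) + p(0) r + q(0) = 0, i.e. r^2 + (p(0) - 1) r + q(0) = 0, i.e. r^2 + 1 r = 0.
Discriminant: (1)^2 - 4(0) = 1, so r = (-1 ± 1)/2.
Solving: r_1 = 0, r_2 = -1.

indicial: r^2 + 1 r = 0; roots r_1 = 0, r_2 = -1


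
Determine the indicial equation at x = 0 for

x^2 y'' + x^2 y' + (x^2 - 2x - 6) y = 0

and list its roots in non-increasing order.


Divide by x^2 to reach normal form y'' + P_1(x) y' + P_2(x) y = 0 with P_1(x) = 1 and P_2(x) = 1 - 2/x - 6/x^2.
x = 0 is a singular point because the y-coefficient 1 - 2/x - 6/x^2 has a pole at x = 0.
It is a regular singular point because x P_1(x) = p(x) = x and x^2 P_2(x) = q(x) = x^2 - 2x - 6 are polynomials, hence analytic at x = 0.
p(0) = 0,  q(0) = -6.
Indicial equation: r(r-1) + p(0) r + q(0) = 0, i.e. r^2 + (p(0) - 1) r + q(0) = 0, i.e. r^2 - 1 r - 6 = 0.
Discriminant: (-1)^2 - 4(-6) = 25, so r = (1 ± 5)/2.
Solving: r_1 = 3, r_2 = -2.

indicial: r^2 - 1 r - 6 = 0; roots r_1 = 3, r_2 = -2


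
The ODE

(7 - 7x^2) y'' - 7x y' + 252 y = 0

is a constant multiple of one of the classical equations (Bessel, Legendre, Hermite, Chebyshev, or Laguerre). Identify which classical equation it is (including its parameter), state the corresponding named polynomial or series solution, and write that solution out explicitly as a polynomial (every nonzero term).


All three coefficients share the factor 7; dividing through by 7 gives  (1 - x^2) y'' - x y' + 36 y = 0.
This matches the Chebyshev equation (1 - x^2) y'' - x y' + n^2 y = 0 (note the -x y' term, not -2x y') with n^2 = 36, so n = 6; the polynomial solution is T_6(x).
With y = sum_k a_k x^k, matching x^k gives (k+2)(k+1) a_{k+2} = (k^2 - n^2) a_k = (k - 6)(k + 6) a_k. The right side vanishes at k = 6, so the series with the parity of 6 terminates at degree 6.
Standard normalization: leading coefficient of T_n is 2^(n-1), so a_6 = 2^5 = 32. Work downward with a_k = (k+1)(k+2) a_{k+2} / ((k - 6)(k + 6)):
  a_4 = (5)(6)(32) / ((4 - 6)(4 + 6)) = 960/(-20) = -48
  a_2 = (3)(4)(-48) / ((2 - 6)(2 + 6)) = -576/(-32) = 18
  a_0 = (1)(2)(18) / ((0 - 6)(0 + 6)) = 36/(-36) = -1
Hence T_6(x) = 32 x^6 - 48 x^4 + 18 x^2 - 1.

T_6(x); series = 32 x^6 - 48 x^4 + 18 x^2 - 1


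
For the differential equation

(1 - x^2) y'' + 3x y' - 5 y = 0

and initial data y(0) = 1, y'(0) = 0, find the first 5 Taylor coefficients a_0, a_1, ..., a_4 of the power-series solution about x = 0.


Ansatz: y(x) = sum_{n>=0} a_n x^n, so y'(x) = sum_{n>=1} n a_n x^(n-1) and y''(x) = sum_{n>=2} n(n-1) a_n x^(n-2).
Substitute into P(x) y'' + Q(x) y' + R(x) y = 0 with P(x) = 1 - x^2, Q(x) = 3x, R(x) = -5, and match powers of x.
Initial conditions: a_0 = 1, a_1 = 0.
Setting the coefficient of each power of x to zero and solving order by order (substituting the coefficients already found):
  x^0: 2 a_2 - 5 a_0 = 0  ->  2 a_2 = 5 a_0 = 5  ->  a_2 = 5/2
  x^1: 6 a_3 - 2 a_1 = 0  ->  6 a_3 = 2 a_1 = 0  ->  a_3 = 0
  x^2: 12 a_4 - a_2 = 0  ->  12 a_4 = a_2 = 5/2  ->  a_4 = 5/24
Truncated series: y(x) = 1 + (5/2) x^2 + (5/24) x^4 + O(x^5).

a_0 = 1; a_1 = 0; a_2 = 5/2; a_3 = 0; a_4 = 5/24


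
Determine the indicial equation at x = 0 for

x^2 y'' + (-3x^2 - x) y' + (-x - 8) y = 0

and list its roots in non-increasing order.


Divide by x^2 to reach normal form y'' + P_1(x) y' + P_2(x) y = 0 with P_1(x) = -3 - 1/x and P_2(x) = -1/x - 8/x^2.
x = 0 is a singular point because the y'-coefficient -3 - 1/x has a pole at x = 0 and the y-coefficient -1/x - 8/x^2 has a pole at x = 0.
It is a regular singular point because x P_1(x) = p(x) = -3x - 1 and x^2 P_2(x) = q(x) = -x - 8 are polynomials, hence analytic at x = 0.
p(0) = -1,  q(0) = -8.
Indicial equation: r(r-1) + p(0) r + q(0) = 0, i.e. r^2 + (p(0) - 1) r + q(0) = 0, i.e. r^2 - 2 r - 8 = 0.
Discriminant: (-2)^2 - 4(-8) = 36, so r = (2 ± 6)/2.
Solving: r_1 = 4, r_2 = -2.

indicial: r^2 - 2 r - 8 = 0; roots r_1 = 4, r_2 = -2


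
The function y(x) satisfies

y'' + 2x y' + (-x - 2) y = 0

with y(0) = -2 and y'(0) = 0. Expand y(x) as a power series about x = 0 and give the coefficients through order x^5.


Ansatz: y(x) = sum_{n>=0} a_n x^n, so y'(x) = sum_{n>=1} n a_n x^(n-1) and y''(x) = sum_{n>=2} n(n-1) a_n x^(n-2).
Substitute into P(x) y'' + Q(x) y' + R(x) y = 0 with P(x) = 1, Q(x) = 2x, R(x) = -x - 2, and match powers of x.
Initial conditions: a_0 = -2, a_1 = 0.
Setting the coefficient of each power of x to zero and solving order by order (substituting the coefficients already found):
  x^0: 2 a_2 - 2 a_0 = 0  ->  2 a_2 = 2 a_0 = -4  ->  a_2 = -2
  x^1: 6 a_3 - a_0 = 0  ->  6 a_3 = a_0 = -2  ->  a_3 = -1/3
  x^2: 12 a_4 + 2 a_2 - a_1 = 0  ->  12 a_4 = -2 a_2 + a_1 = 4  ->  a_4 = 1/3
  x^3: 20 a_5 + 4 a_3 - a_2 = 0  ->  20 a_5 = -4 a_3 + a_2 = -2/3  ->  a_5 = -1/30
Truncated series: y(x) = -2 - 2 x^2 - (1/3) x^3 + (1/3) x^4 - (1/30) x^5 + O(x^6).

a_0 = -2; a_1 = 0; a_2 = -2; a_3 = -1/3; a_4 = 1/3; a_5 = -1/30


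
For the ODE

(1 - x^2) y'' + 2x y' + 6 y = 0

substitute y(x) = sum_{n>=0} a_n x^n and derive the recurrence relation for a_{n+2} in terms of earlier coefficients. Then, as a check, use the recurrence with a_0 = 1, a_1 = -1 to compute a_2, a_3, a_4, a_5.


Substitute y = sum_n a_n x^n.
(1 - 1 x^2) y'' contributes (n+2)(n+1) a_{n+2} - n(n-1) a_n at x^n.
2 x y'(x) contributes 2 n a_n at x^n.
6 y(x) contributes 6 a_n at x^n.
Matching x^n: (n+2)(n+1) a_{n+2} + (-n(n-1) + 2 n + 6) a_n = 0.
Thus a_{n+2} = (n(n-1) - 2 n - 6) / ((n+1)(n+2)) * a_n.

Check with a_0 = 1, a_1 = -1 (apply the recurrence for n = 0, 1, 2, 3): a_0 = 1, a_1 = -1, a_2 = -3, a_3 = 4/3, a_4 = 2, a_5 = -2/5.

a_(n+2) = (n(n-1) - 2 n - 6) / ((n+1)(n+2)) * a_n; check: a_0 = 1, a_1 = -1, a_2 = -3, a_3 = 4/3, a_4 = 2, a_5 = -2/5


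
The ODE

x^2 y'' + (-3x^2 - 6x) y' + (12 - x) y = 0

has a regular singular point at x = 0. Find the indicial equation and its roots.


Divide by x^2 to reach normal form y'' + P_1(x) y' + P_2(x) y = 0 with P_1(x) = -3 - 6/x and P_2(x) = -1/x + 12/x^2.
x = 0 is a singular point because the y'-coefficient -3 - 6/x has a pole at x = 0 and the y-coefficient -1/x + 12/x^2 has a pole at x = 0.
It is a regular singular point because x P_1(x) = p(x) = -3x - 6 and x^2 P_2(x) = q(x) = 12 - x are polynomials, hence analytic at x = 0.
p(0) = -6,  q(0) = 12.
Indicial equation: r(r-1) + p(0) r + q(0) = 0, i.e. r^2 + (p(0) - 1) r + q(0) = 0, i.e. r^2 - 7 r + 12 = 0.
Discriminant: (-7)^2 - 4(12) = 1, so r = (7 ± 1)/2.
Solving: r_1 = 4, r_2 = 3.

indicial: r^2 - 7 r + 12 = 0; roots r_1 = 4, r_2 = 3


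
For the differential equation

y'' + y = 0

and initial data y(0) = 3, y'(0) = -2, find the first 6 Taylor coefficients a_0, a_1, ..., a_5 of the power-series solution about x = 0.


Ansatz: y(x) = sum_{n>=0} a_n x^n, so y'(x) = sum_{n>=1} n a_n x^(n-1) and y''(x) = sum_{n>=2} n(n-1) a_n x^(n-2).
Substitute into P(x) y'' + Q(x) y' + R(x) y = 0 with P(x) = 1, Q(x) = 0, R(x) = 1, and match powers of x.
Initial conditions: a_0 = 3, a_1 = -2.
Setting the coefficient of each power of x to zero and solving order by order (substituting the coefficients already found):
  x^0: 2 a_2 + a_0 = 0  ->  2 a_2 = -a_0 = -3  ->  a_2 = -3/2
  x^1: 6 a_3 + a_1 = 0  ->  6 a_3 = -a_1 = 2  ->  a_3 = 1/3
  x^2: 12 a_4 + a_2 = 0  ->  12 a_4 = -a_2 = 3/2  ->  a_4 = 1/8
  x^3: 20 a_5 + a_3 = 0  ->  20 a_5 = -a_3 = -1/3  ->  a_5 = -1/60
Truncated series: y(x) = 3 - 2 x - (3/2) x^2 + (1/3) x^3 + (1/8) x^4 - (1/60) x^5 + O(x^6).

a_0 = 3; a_1 = -2; a_2 = -3/2; a_3 = 1/3; a_4 = 1/8; a_5 = -1/60


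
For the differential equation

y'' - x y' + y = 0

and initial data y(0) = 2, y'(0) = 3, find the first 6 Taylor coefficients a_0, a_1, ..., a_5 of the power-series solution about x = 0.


Ansatz: y(x) = sum_{n>=0} a_n x^n, so y'(x) = sum_{n>=1} n a_n x^(n-1) and y''(x) = sum_{n>=2} n(n-1) a_n x^(n-2).
Substitute into P(x) y'' + Q(x) y' + R(x) y = 0 with P(x) = 1, Q(x) = -x, R(x) = 1, and match powers of x.
Initial conditions: a_0 = 2, a_1 = 3.
Setting the coefficient of each power of x to zero and solving order by order (substituting the coefficients already found):
  x^0: 2 a_2 + a_0 = 0  ->  2 a_2 = -a_0 = -2  ->  a_2 = -1
  x^1: 6 a_3 = 0  ->  a_3 = 0
  x^2: 12 a_4 - a_2 = 0  ->  12 a_4 = a_2 = -1  ->  a_4 = -1/12
  x^3: 20 a_5 - 2 a_3 = 0  ->  20 a_5 = 2 a_3 = 0  ->  a_5 = 0
Truncated series: y(x) = 2 + 3 x - x^2 - (1/12) x^4 + O(x^6).

a_0 = 2; a_1 = 3; a_2 = -1; a_3 = 0; a_4 = -1/12; a_5 = 0


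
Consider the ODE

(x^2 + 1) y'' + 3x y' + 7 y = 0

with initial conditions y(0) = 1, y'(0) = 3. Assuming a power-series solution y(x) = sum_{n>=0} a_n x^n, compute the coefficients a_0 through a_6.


Ansatz: y(x) = sum_{n>=0} a_n x^n, so y'(x) = sum_{n>=1} n a_n x^(n-1) and y''(x) = sum_{n>=2} n(n-1) a_n x^(n-2).
Substitute into P(x) y'' + Q(x) y' + R(x) y = 0 with P(x) = x^2 + 1, Q(x) = 3x, R(x) = 7, and match powers of x.
Initial conditions: a_0 = 1, a_1 = 3.
Setting the coefficient of each power of x to zero and solving order by order (substituting the coefficients already found):
  x^0: 2 a_2 + 7 a_0 = 0  ->  2 a_2 = -7 a_0 = -7  ->  a_2 = -7/2
  x^1: 6 a_3 + 10 a_1 = 0  ->  6 a_3 = -10 a_1 = -30  ->  a_3 = -5
  x^2: 12 a_4 + 15 a_2 = 0  ->  12 a_4 = -15 a_2 = 105/2  ->  a_4 = 35/8
  x^3: 20 a_5 + 22 a_3 = 0  ->  20 a_5 = -22 a_3 = 110  ->  a_5 = 11/2
  x^4: 30 a_6 + 31 a_4 = 0  ->  30 a_6 = -31 a_4 = -1085/8  ->  a_6 = -217/48
Truncated series: y(x) = 1 + 3 x - (7/2) x^2 - 5 x^3 + (35/8) x^4 + (11/2) x^5 - (217/48) x^6 + O(x^7).

a_0 = 1; a_1 = 3; a_2 = -7/2; a_3 = -5; a_4 = 35/8; a_5 = 11/2; a_6 = -217/48


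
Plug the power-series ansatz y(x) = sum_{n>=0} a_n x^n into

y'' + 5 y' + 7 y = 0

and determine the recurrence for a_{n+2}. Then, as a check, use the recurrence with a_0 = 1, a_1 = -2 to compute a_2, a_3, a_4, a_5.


Substitute y = sum_n a_n x^n.
y''(x) has coefficient (n+2)(n+1) a_{n+2} at x^n;
5 y'(x) has coefficient 5 (n+1) a_{n+1} at x^n;
7 y(x) has coefficient 7 a_n at x^n.
Matching x^n: (n+2)(n+1) a_{n+2} + 5 (n+1) a_{n+1} + 7 a_n = 0.
Thus a_{n+2} = [-5 (n+1) a_{n+1} - 7 a_n] / ((n+1)(n+2)).

Check with a_0 = 1, a_1 = -2 (apply the recurrence for n = 0, 1, 2, 3): a_0 = 1, a_1 = -2, a_2 = 3/2, a_3 = -1/6, a_4 = -2/3, a_5 = 29/40.

a_(n+2) = [-5 (n+1) a_(n+1) - 7 a_n] / ((n+1)(n+2)); check: a_0 = 1, a_1 = -2, a_2 = 3/2, a_3 = -1/6, a_4 = -2/3, a_5 = 29/40


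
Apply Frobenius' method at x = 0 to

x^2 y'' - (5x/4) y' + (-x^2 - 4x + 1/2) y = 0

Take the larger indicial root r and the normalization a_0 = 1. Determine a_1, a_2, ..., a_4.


Write in Frobenius form y'' + (p(x)/x) y' + (q(x)/x^2) y = 0:
  p(x) = -5/4,  q(x) = -x^2 - 4x + 1/2.
Indicial equation: r(r-1) + (-5/4) r + (1/2) = 0 -> roots r_1 = 2, r_2 = 1/4.
Take r = r_1 = 2. Let y(x) = x^r sum_{n>=0} a_n x^n with a_0 = 1.
Substitute y = x^r sum a_n x^n and match x^{r+n}. The recurrence is
  D(n) a_n - 4 a_{n-1} - 1 a_{n-2} = 0,  where D(n) = (r+n)(r+n-1) + (-5/4)(r+n) + (1/2).
  a_n = [4 a_{n-1} + 1 a_{n-2}] / D(n).
Since the indicial polynomial factors as (r - r_1)(r - r_2), D(n) = (r_1 + n - r_1)(r_1 + n - r_2) = n(n + 7/4).
Evaluating step by step (a_0 = 1):
  n = 1: D(1) = 1(1 + 7/4) = 11/4; numerator = 4(1) = 4; a_1 = (4)/(11/4) = 16/11
  n = 2: D(2) = 2(2 + 7/4) = 15/2; numerator = 4(16/11) + 1(1) = 75/11; a_2 = (75/11)/(15/2) = 10/11
  n = 3: D(3) = 3(3 + 7/4) = 57/4; numerator = 4(10/11) + 1(16/11) = 56/11; a_3 = (56/11)/(57/4) = 224/627
  n = 4: D(4) = 4(4 + 7/4) = 23; numerator = 4(224/627) + 1(10/11) = 1466/627; a_4 = (1466/627)/(23) = 1466/14421

r = 2; a_0 = 1; a_1 = 16/11; a_2 = 10/11; a_3 = 224/627; a_4 = 1466/14421


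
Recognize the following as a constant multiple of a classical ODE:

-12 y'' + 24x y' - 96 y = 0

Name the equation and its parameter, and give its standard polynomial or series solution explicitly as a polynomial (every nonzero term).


All three coefficients share the factor -12; dividing through by -12 gives  y'' - 2x y' + 8 y = 0.
This matches the Hermite equation y'' - 2x y' + 2n y = 0 with 2n = 8, so n = 4; the polynomial solution is H_4(x).
With y = sum_k a_k x^k, matching x^k gives (k+2)(k+1) a_{k+2} = 2(k - n) a_k = 2(k - 4) a_k. The right side vanishes at k = 4, so the series with the parity of 4 terminates at degree 4.
Standard normalization: leading coefficient of H_n is 2^n, so a_4 = 2^4 = 16. Work downward with a_k = (k+1)(k+2) a_{k+2} / (2(k - n)):
  a_2 = (3)(4)(16) / (2(2 - 4)) = 192/(-4) = -48
  a_0 = (1)(2)(-48) / (2(0 - 4)) = -96/(-8) = 12
Hence H_4(x) = 16 x^4 - 48 x^2 + 12.

H_4(x); series = 16 x^4 - 48 x^2 + 12


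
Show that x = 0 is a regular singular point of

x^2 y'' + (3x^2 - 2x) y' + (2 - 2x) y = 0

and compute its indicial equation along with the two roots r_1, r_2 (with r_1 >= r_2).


Divide by x^2 to reach normal form y'' + P_1(x) y' + P_2(x) y = 0 with P_1(x) = 3 - 2/x and P_2(x) = -2/x + 2/x^2.
x = 0 is a singular point because the y'-coefficient 3 - 2/x has a pole at x = 0 and the y-coefficient -2/x + 2/x^2 has a pole at x = 0.
It is a regular singular point because x P_1(x) = p(x) = 3x - 2 and x^2 P_2(x) = q(x) = 2 - 2x are polynomials, hence analytic at x = 0.
p(0) = -2,  q(0) = 2.
Indicial equation: r(r-1) + p(0) r + q(0) = 0, i.e. r^2 + (p(0) - 1) r + q(0) = 0, i.e. r^2 - 3 r + 2 = 0.
Discriminant: (-3)^2 - 4(2) = 1, so r = (3 ± 1)/2.
Solving: r_1 = 2, r_2 = 1.

indicial: r^2 - 3 r + 2 = 0; roots r_1 = 2, r_2 = 1


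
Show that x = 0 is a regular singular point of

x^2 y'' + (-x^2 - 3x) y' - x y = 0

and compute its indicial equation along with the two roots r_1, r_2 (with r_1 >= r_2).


Divide by x^2 to reach normal form y'' + P_1(x) y' + P_2(x) y = 0 with P_1(x) = -1 - 3/x and P_2(x) = -1/x.
x = 0 is a singular point because the y'-coefficient -1 - 3/x has a pole at x = 0 and the y-coefficient -1/x has a pole at x = 0.
It is a regular singular point because x P_1(x) = p(x) = -x - 3 and x^2 P_2(x) = q(x) = -x are polynomials, hence analytic at x = 0.
p(0) = -3,  q(0) = 0.
Indicial equation: r(r-1) + p(0) r + q(0) = 0, i.e. r^2 + (p(0) - 1) r + q(0) = 0, i.e. r^2 - 4 r = 0.
Discriminant: (-4)^2 - 4(0) = 16, so r = (4 ± 4)/2.
Solving: r_1 = 4, r_2 = 0.

indicial: r^2 - 4 r = 0; roots r_1 = 4, r_2 = 0


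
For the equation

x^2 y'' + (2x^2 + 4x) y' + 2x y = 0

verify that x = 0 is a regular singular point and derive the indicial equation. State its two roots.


Divide by x^2 to reach normal form y'' + P_1(x) y' + P_2(x) y = 0 with P_1(x) = 2 + 4/x and P_2(x) = 2/x.
x = 0 is a singular point because the y'-coefficient 2 + 4/x has a pole at x = 0 and the y-coefficient 2/x has a pole at x = 0.
It is a regular singular point because x P_1(x) = p(x) = 2x + 4 and x^2 P_2(x) = q(x) = 2x are polynomials, hence analytic at x = 0.
p(0) = 4,  q(0) = 0.
Indicial equation: r(r-1) + p(0) r + q(0) = 0, i.e. r^2 + (p(0) - 1) r + q(0) = 0, i.e. r^2 + 3 r = 0.
Discriminant: (3)^2 - 4(0) = 9, so r = (-3 ± 3)/2.
Solving: r_1 = 0, r_2 = -3.

indicial: r^2 + 3 r = 0; roots r_1 = 0, r_2 = -3


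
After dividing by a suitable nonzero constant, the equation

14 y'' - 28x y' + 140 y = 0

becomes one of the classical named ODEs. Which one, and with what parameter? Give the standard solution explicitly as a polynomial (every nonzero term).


All three coefficients share the factor 14; dividing through by 14 gives  y'' - 2x y' + 10 y = 0.
This matches the Hermite equation y'' - 2x y' + 2n y = 0 with 2n = 10, so n = 5; the polynomial solution is H_5(x).
With y = sum_k a_k x^k, matching x^k gives (k+2)(k+1) a_{k+2} = 2(k - n) a_k = 2(k - 5) a_k. The right side vanishes at k = 5, so the series with the parity of 5 terminates at degree 5.
Standard normalization: leading coefficient of H_n is 2^n, so a_5 = 2^5 = 32. Work downward with a_k = (k+1)(k+2) a_{k+2} / (2(k - n)):
  a_3 = (4)(5)(32) / (2(3 - 5)) = 640/(-4) = -160
  a_1 = (2)(3)(-160) / (2(1 - 5)) = -960/(-8) = 120
Hence H_5(x) = 32 x^5 - 160 x^3 + 120 x.

H_5(x); series = 32 x^5 - 160 x^3 + 120 x


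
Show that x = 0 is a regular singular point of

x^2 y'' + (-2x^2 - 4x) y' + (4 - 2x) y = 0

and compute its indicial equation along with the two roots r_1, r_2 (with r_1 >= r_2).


Divide by x^2 to reach normal form y'' + P_1(x) y' + P_2(x) y = 0 with P_1(x) = -2 - 4/x and P_2(x) = -2/x + 4/x^2.
x = 0 is a singular point because the y'-coefficient -2 - 4/x has a pole at x = 0 and the y-coefficient -2/x + 4/x^2 has a pole at x = 0.
It is a regular singular point because x P_1(x) = p(x) = -2x - 4 and x^2 P_2(x) = q(x) = 4 - 2x are polynomials, hence analytic at x = 0.
p(0) = -4,  q(0) = 4.
Indicial equation: r(r-1) + p(0) r + q(0) = 0, i.e. r^2 + (p(0) - 1) r + q(0) = 0, i.e. r^2 - 5 r + 4 = 0.
Discriminant: (-5)^2 - 4(4) = 9, so r = (5 ± 3)/2.
Solving: r_1 = 4, r_2 = 1.

indicial: r^2 - 5 r + 4 = 0; roots r_1 = 4, r_2 = 1


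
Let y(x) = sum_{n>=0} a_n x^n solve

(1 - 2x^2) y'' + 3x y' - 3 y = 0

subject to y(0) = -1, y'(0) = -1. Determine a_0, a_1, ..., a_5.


Ansatz: y(x) = sum_{n>=0} a_n x^n, so y'(x) = sum_{n>=1} n a_n x^(n-1) and y''(x) = sum_{n>=2} n(n-1) a_n x^(n-2).
Substitute into P(x) y'' + Q(x) y' + R(x) y = 0 with P(x) = 1 - 2x^2, Q(x) = 3x, R(x) = -3, and match powers of x.
Initial conditions: a_0 = -1, a_1 = -1.
Setting the coefficient of each power of x to zero and solving order by order (substituting the coefficients already found):
  x^0: 2 a_2 - 3 a_0 = 0  ->  2 a_2 = 3 a_0 = -3  ->  a_2 = -3/2
  x^1: 6 a_3 = 0  ->  a_3 = 0
  x^2: 12 a_4 - a_2 = 0  ->  12 a_4 = a_2 = -3/2  ->  a_4 = -1/8
  x^3: 20 a_5 - 6 a_3 = 0  ->  20 a_5 = 6 a_3 = 0  ->  a_5 = 0
Truncated series: y(x) = -1 - x - (3/2) x^2 - (1/8) x^4 + O(x^6).

a_0 = -1; a_1 = -1; a_2 = -3/2; a_3 = 0; a_4 = -1/8; a_5 = 0


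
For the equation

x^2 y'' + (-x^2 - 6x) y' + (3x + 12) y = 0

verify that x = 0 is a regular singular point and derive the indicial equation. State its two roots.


Divide by x^2 to reach normal form y'' + P_1(x) y' + P_2(x) y = 0 with P_1(x) = -1 - 6/x and P_2(x) = 3/x + 12/x^2.
x = 0 is a singular point because the y'-coefficient -1 - 6/x has a pole at x = 0 and the y-coefficient 3/x + 12/x^2 has a pole at x = 0.
It is a regular singular point because x P_1(x) = p(x) = -x - 6 and x^2 P_2(x) = q(x) = 3x + 12 are polynomials, hence analytic at x = 0.
p(0) = -6,  q(0) = 12.
Indicial equation: r(r-1) + p(0) r + q(0) = 0, i.e. r^2 + (p(0) - 1) r + q(0) = 0, i.e. r^2 - 7 r + 12 = 0.
Discriminant: (-7)^2 - 4(12) = 1, so r = (7 ± 1)/2.
Solving: r_1 = 4, r_2 = 3.

indicial: r^2 - 7 r + 12 = 0; roots r_1 = 4, r_2 = 3


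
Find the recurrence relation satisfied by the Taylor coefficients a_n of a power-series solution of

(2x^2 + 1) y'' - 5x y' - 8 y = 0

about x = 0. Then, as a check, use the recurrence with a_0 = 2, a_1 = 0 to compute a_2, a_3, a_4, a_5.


Substitute y = sum_n a_n x^n.
(1 + 2 x^2) y'' contributes (n+2)(n+1) a_{n+2} + 2 n(n-1) a_n at x^n.
-5 x y'(x) contributes -5 n a_n at x^n.
-8 y(x) contributes -8 a_n at x^n.
Matching x^n: (n+2)(n+1) a_{n+2} + (2 n(n-1) - 5 n - 8) a_n = 0.
Thus a_{n+2} = (-2 n(n-1) + 5 n + 8) / ((n+1)(n+2)) * a_n.

Check with a_0 = 2, a_1 = 0 (apply the recurrence for n = 0, 1, 2, 3): a_0 = 2, a_1 = 0, a_2 = 8, a_3 = 0, a_4 = 28/3, a_5 = 0.

a_(n+2) = (-2 n(n-1) + 5 n + 8) / ((n+1)(n+2)) * a_n; check: a_0 = 2, a_1 = 0, a_2 = 8, a_3 = 0, a_4 = 28/3, a_5 = 0


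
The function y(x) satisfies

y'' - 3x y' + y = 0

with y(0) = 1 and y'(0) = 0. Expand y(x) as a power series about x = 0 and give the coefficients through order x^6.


Ansatz: y(x) = sum_{n>=0} a_n x^n, so y'(x) = sum_{n>=1} n a_n x^(n-1) and y''(x) = sum_{n>=2} n(n-1) a_n x^(n-2).
Substitute into P(x) y'' + Q(x) y' + R(x) y = 0 with P(x) = 1, Q(x) = -3x, R(x) = 1, and match powers of x.
Initial conditions: a_0 = 1, a_1 = 0.
Setting the coefficient of each power of x to zero and solving order by order (substituting the coefficients already found):
  x^0: 2 a_2 + a_0 = 0  ->  2 a_2 = -a_0 = -1  ->  a_2 = -1/2
  x^1: 6 a_3 - 2 a_1 = 0  ->  6 a_3 = 2 a_1 = 0  ->  a_3 = 0
  x^2: 12 a_4 - 5 a_2 = 0  ->  12 a_4 = 5 a_2 = -5/2  ->  a_4 = -5/24
  x^3: 20 a_5 - 8 a_3 = 0  ->  20 a_5 = 8 a_3 = 0  ->  a_5 = 0
  x^4: 30 a_6 - 11 a_4 = 0  ->  30 a_6 = 11 a_4 = -55/24  ->  a_6 = -11/144
Truncated series: y(x) = 1 - (1/2) x^2 - (5/24) x^4 - (11/144) x^6 + O(x^7).

a_0 = 1; a_1 = 0; a_2 = -1/2; a_3 = 0; a_4 = -5/24; a_5 = 0; a_6 = -11/144


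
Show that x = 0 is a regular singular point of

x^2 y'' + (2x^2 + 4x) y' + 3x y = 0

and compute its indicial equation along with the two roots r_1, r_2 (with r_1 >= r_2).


Divide by x^2 to reach normal form y'' + P_1(x) y' + P_2(x) y = 0 with P_1(x) = 2 + 4/x and P_2(x) = 3/x.
x = 0 is a singular point because the y'-coefficient 2 + 4/x has a pole at x = 0 and the y-coefficient 3/x has a pole at x = 0.
It is a regular singular point because x P_1(x) = p(x) = 2x + 4 and x^2 P_2(x) = q(x) = 3x are polynomials, hence analytic at x = 0.
p(0) = 4,  q(0) = 0.
Indicial equation: r(r-1) + p(0) r + q(0) = 0, i.e. r^2 + (p(0) - 1) r + q(0) = 0, i.e. r^2 + 3 r = 0.
Discriminant: (3)^2 - 4(0) = 9, so r = (-3 ± 3)/2.
Solving: r_1 = 0, r_2 = -3.

indicial: r^2 + 3 r = 0; roots r_1 = 0, r_2 = -3


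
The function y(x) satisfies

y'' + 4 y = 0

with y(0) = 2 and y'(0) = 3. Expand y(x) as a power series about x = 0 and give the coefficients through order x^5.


Ansatz: y(x) = sum_{n>=0} a_n x^n, so y'(x) = sum_{n>=1} n a_n x^(n-1) and y''(x) = sum_{n>=2} n(n-1) a_n x^(n-2).
Substitute into P(x) y'' + Q(x) y' + R(x) y = 0 with P(x) = 1, Q(x) = 0, R(x) = 4, and match powers of x.
Initial conditions: a_0 = 2, a_1 = 3.
Setting the coefficient of each power of x to zero and solving order by order (substituting the coefficients already found):
  x^0: 2 a_2 + 4 a_0 = 0  ->  2 a_2 = -4 a_0 = -8  ->  a_2 = -4
  x^1: 6 a_3 + 4 a_1 = 0  ->  6 a_3 = -4 a_1 = -12  ->  a_3 = -2
  x^2: 12 a_4 + 4 a_2 = 0  ->  12 a_4 = -4 a_2 = 16  ->  a_4 = 4/3
  x^3: 20 a_5 + 4 a_3 = 0  ->  20 a_5 = -4 a_3 = 8  ->  a_5 = 2/5
Truncated series: y(x) = 2 + 3 x - 4 x^2 - 2 x^3 + (4/3) x^4 + (2/5) x^5 + O(x^6).

a_0 = 2; a_1 = 3; a_2 = -4; a_3 = -2; a_4 = 4/3; a_5 = 2/5


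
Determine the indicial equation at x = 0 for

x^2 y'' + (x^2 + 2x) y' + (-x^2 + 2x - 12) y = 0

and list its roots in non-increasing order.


Divide by x^2 to reach normal form y'' + P_1(x) y' + P_2(x) y = 0 with P_1(x) = 1 + 2/x and P_2(x) = -1 + 2/x - 12/x^2.
x = 0 is a singular point because the y'-coefficient 1 + 2/x has a pole at x = 0 and the y-coefficient -1 + 2/x - 12/x^2 has a pole at x = 0.
It is a regular singular point because x P_1(x) = p(x) = x + 2 and x^2 P_2(x) = q(x) = -x^2 + 2x - 12 are polynomials, hence analytic at x = 0.
p(0) = 2,  q(0) = -12.
Indicial equation: r(r-1) + p(0) r + q(0) = 0, i.e. r^2 + (p(0) - 1) r + q(0) = 0, i.e. r^2 + 1 r - 12 = 0.
Discriminant: (1)^2 - 4(-12) = 49, so r = (-1 ± 7)/2.
Solving: r_1 = 3, r_2 = -4.

indicial: r^2 + 1 r - 12 = 0; roots r_1 = 3, r_2 = -4


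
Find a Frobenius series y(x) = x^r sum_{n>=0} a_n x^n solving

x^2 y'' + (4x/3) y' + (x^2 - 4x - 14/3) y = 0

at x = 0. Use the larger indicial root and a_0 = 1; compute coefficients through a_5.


Write in Frobenius form y'' + (p(x)/x) y' + (q(x)/x^2) y = 0:
  p(x) = 4/3,  q(x) = x^2 - 4x - 14/3.
Indicial equation: r(r-1) + (4/3) r + (-14/3) = 0 -> roots r_1 = 2, r_2 = -7/3.
Take r = r_1 = 2. Let y(x) = x^r sum_{n>=0} a_n x^n with a_0 = 1.
Substitute y = x^r sum a_n x^n and match x^{r+n}. The recurrence is
  D(n) a_n - 4 a_{n-1} + 1 a_{n-2} = 0,  where D(n) = (r+n)(r+n-1) + (4/3)(r+n) + (-14/3).
  a_n = [4 a_{n-1} - 1 a_{n-2}] / D(n).
Since the indicial polynomial factors as (r - r_1)(r - r_2), D(n) = (r_1 + n - r_1)(r_1 + n - r_2) = n(n + 13/3).
Evaluating step by step (a_0 = 1):
  n = 1: D(1) = 1(1 + 13/3) = 16/3; numerator = 4(1) = 4; a_1 = (4)/(16/3) = 3/4
  n = 2: D(2) = 2(2 + 13/3) = 38/3; numerator = 4(3/4) - 1(1) = 2; a_2 = (2)/(38/3) = 3/19
  n = 3: D(3) = 3(3 + 13/3) = 22; numerator = 4(3/19) - 1(3/4) = -9/76; a_3 = (-9/76)/(22) = -9/1672
  n = 4: D(4) = 4(4 + 13/3) = 100/3; numerator = 4(-9/1672) - 1(3/19) = -75/418; a_4 = (-75/418)/(100/3) = -9/1672
  n = 5: D(5) = 5(5 + 13/3) = 140/3; numerator = 4(-9/1672) - 1(-9/1672) = -27/1672; a_5 = (-27/1672)/(140/3) = -81/234080

r = 2; a_0 = 1; a_1 = 3/4; a_2 = 3/19; a_3 = -9/1672; a_4 = -9/1672; a_5 = -81/234080


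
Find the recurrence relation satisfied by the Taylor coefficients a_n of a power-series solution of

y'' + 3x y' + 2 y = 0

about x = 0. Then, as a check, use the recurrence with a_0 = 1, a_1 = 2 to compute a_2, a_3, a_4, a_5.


Substitute y = sum_n a_n x^n.
y''(x) has coefficient (n+2)(n+1) a_{n+2} at x^n;
3 x y'(x) has coefficient 3 n a_n at x^n (shift);
2 y(x) has coefficient 2 a_n at x^n.
Matching x^n: (n+2)(n+1) a_{n+2} + (3n + 2) a_n = 0.
Thus a_{n+2} = (-3n - 2) / ((n+1)(n+2)) * a_n.

Check with a_0 = 1, a_1 = 2 (apply the recurrence for n = 0, 1, 2, 3): a_0 = 1, a_1 = 2, a_2 = -1, a_3 = -5/3, a_4 = 2/3, a_5 = 11/12.

a_(n+2) = (-3n - 2) / ((n+1)(n+2)) * a_n; check: a_0 = 1, a_1 = 2, a_2 = -1, a_3 = -5/3, a_4 = 2/3, a_5 = 11/12


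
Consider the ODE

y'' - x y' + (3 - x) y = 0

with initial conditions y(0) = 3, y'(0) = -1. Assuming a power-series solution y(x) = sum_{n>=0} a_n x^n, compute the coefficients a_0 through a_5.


Ansatz: y(x) = sum_{n>=0} a_n x^n, so y'(x) = sum_{n>=1} n a_n x^(n-1) and y''(x) = sum_{n>=2} n(n-1) a_n x^(n-2).
Substitute into P(x) y'' + Q(x) y' + R(x) y = 0 with P(x) = 1, Q(x) = -x, R(x) = 3 - x, and match powers of x.
Initial conditions: a_0 = 3, a_1 = -1.
Setting the coefficient of each power of x to zero and solving order by order (substituting the coefficients already found):
  x^0: 2 a_2 + 3 a_0 = 0  ->  2 a_2 = -3 a_0 = -9  ->  a_2 = -9/2
  x^1: 6 a_3 + 2 a_1 - a_0 = 0  ->  6 a_3 = -2 a_1 + a_0 = 5  ->  a_3 = 5/6
  x^2: 12 a_4 + a_2 - a_1 = 0  ->  12 a_4 = -a_2 + a_1 = 7/2  ->  a_4 = 7/24
  x^3: 20 a_5 - a_2 = 0  ->  20 a_5 = a_2 = -9/2  ->  a_5 = -9/40
Truncated series: y(x) = 3 - x - (9/2) x^2 + (5/6) x^3 + (7/24) x^4 - (9/40) x^5 + O(x^6).

a_0 = 3; a_1 = -1; a_2 = -9/2; a_3 = 5/6; a_4 = 7/24; a_5 = -9/40


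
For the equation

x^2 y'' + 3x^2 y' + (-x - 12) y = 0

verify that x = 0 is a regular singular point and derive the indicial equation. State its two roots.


Divide by x^2 to reach normal form y'' + P_1(x) y' + P_2(x) y = 0 with P_1(x) = 3 and P_2(x) = -1/x - 12/x^2.
x = 0 is a singular point because the y-coefficient -1/x - 12/x^2 has a pole at x = 0.
It is a regular singular point because x P_1(x) = p(x) = 3x and x^2 P_2(x) = q(x) = -x - 12 are polynomials, hence analytic at x = 0.
p(0) = 0,  q(0) = -12.
Indicial equation: r(r-1) + p(0) r + q(0) = 0, i.e. r^2 + (p(0) - 1) r + q(0) = 0, i.e. r^2 - 1 r - 12 = 0.
Discriminant: (-1)^2 - 4(-12) = 49, so r = (1 ± 7)/2.
Solving: r_1 = 4, r_2 = -3.

indicial: r^2 - 1 r - 12 = 0; roots r_1 = 4, r_2 = -3


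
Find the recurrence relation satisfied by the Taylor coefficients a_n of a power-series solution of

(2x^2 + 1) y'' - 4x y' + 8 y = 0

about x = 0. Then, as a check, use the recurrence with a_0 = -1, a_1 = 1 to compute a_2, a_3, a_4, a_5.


Substitute y = sum_n a_n x^n.
(1 + 2 x^2) y'' contributes (n+2)(n+1) a_{n+2} + 2 n(n-1) a_n at x^n.
-4 x y'(x) contributes -4 n a_n at x^n.
8 y(x) contributes 8 a_n at x^n.
Matching x^n: (n+2)(n+1) a_{n+2} + (2 n(n-1) - 4 n + 8) a_n = 0.
Thus a_{n+2} = (-2 n(n-1) + 4 n - 8) / ((n+1)(n+2)) * a_n.

Check with a_0 = -1, a_1 = 1 (apply the recurrence for n = 0, 1, 2, 3): a_0 = -1, a_1 = 1, a_2 = 4, a_3 = -2/3, a_4 = -4/3, a_5 = 4/15.

a_(n+2) = (-2 n(n-1) + 4 n - 8) / ((n+1)(n+2)) * a_n; check: a_0 = -1, a_1 = 1, a_2 = 4, a_3 = -2/3, a_4 = -4/3, a_5 = 4/15


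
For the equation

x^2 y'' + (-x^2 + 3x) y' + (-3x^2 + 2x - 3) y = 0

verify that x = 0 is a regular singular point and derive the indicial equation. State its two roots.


Divide by x^2 to reach normal form y'' + P_1(x) y' + P_2(x) y = 0 with P_1(x) = -1 + 3/x and P_2(x) = -3 + 2/x - 3/x^2.
x = 0 is a singular point because the y'-coefficient -1 + 3/x has a pole at x = 0 and the y-coefficient -3 + 2/x - 3/x^2 has a pole at x = 0.
It is a regular singular point because x P_1(x) = p(x) = 3 - x and x^2 P_2(x) = q(x) = -3x^2 + 2x - 3 are polynomials, hence analytic at x = 0.
p(0) = 3,  q(0) = -3.
Indicial equation: r(r-1) + p(0) r + q(0) = 0, i.e. r^2 + (p(0) - 1) r + q(0) = 0, i.e. r^2 + 2 r - 3 = 0.
Discriminant: (2)^2 - 4(-3) = 16, so r = (-2 ± 4)/2.
Solving: r_1 = 1, r_2 = -3.

indicial: r^2 + 2 r - 3 = 0; roots r_1 = 1, r_2 = -3


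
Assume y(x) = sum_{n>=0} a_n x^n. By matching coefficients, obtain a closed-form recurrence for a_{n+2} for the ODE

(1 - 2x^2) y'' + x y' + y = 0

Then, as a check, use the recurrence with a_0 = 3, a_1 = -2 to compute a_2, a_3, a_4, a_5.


Substitute y = sum_n a_n x^n.
(1 - 2 x^2) y'' contributes (n+2)(n+1) a_{n+2} - 2 n(n-1) a_n at x^n.
x y'(x) contributes n a_n at x^n.
y(x) contributes 1 a_n at x^n.
Matching x^n: (n+2)(n+1) a_{n+2} + (-2 n(n-1) + n + 1) a_n = 0.
Thus a_{n+2} = (2 n(n-1) - n - 1) / ((n+1)(n+2)) * a_n.

Check with a_0 = 3, a_1 = -2 (apply the recurrence for n = 0, 1, 2, 3): a_0 = 3, a_1 = -2, a_2 = -3/2, a_3 = 2/3, a_4 = -1/8, a_5 = 4/15.

a_(n+2) = (2 n(n-1) - n - 1) / ((n+1)(n+2)) * a_n; check: a_0 = 3, a_1 = -2, a_2 = -3/2, a_3 = 2/3, a_4 = -1/8, a_5 = 4/15


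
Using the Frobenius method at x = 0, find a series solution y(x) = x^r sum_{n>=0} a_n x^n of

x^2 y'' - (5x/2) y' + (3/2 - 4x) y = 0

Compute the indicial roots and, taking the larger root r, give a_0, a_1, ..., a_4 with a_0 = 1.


Write in Frobenius form y'' + (p(x)/x) y' + (q(x)/x^2) y = 0:
  p(x) = -5/2,  q(x) = 3/2 - 4x.
Indicial equation: r(r-1) + (-5/2) r + (3/2) = 0 -> roots r_1 = 3, r_2 = 1/2.
Take r = r_1 = 3. Let y(x) = x^r sum_{n>=0} a_n x^n with a_0 = 1.
Substitute y = x^r sum a_n x^n and match x^{r+n}. The recurrence is
  D(n) a_n - 4 a_{n-1} = 0,  where D(n) = (r+n)(r+n-1) + (-5/2)(r+n) + (3/2).
  a_n = 4 / D(n) * a_{n-1}.
Since the indicial polynomial factors as (r - r_1)(r - r_2), D(n) = (r_1 + n - r_1)(r_1 + n - r_2) = n(n + 5/2).
Evaluating step by step (a_0 = 1):
  n = 1: D(1) = 1(1 + 5/2) = 7/2; numerator = 4(1) = 4; a_1 = (4)/(7/2) = 8/7
  n = 2: D(2) = 2(2 + 5/2) = 9; numerator = 4(8/7) = 32/7; a_2 = (32/7)/(9) = 32/63
  n = 3: D(3) = 3(3 + 5/2) = 33/2; numerator = 4(32/63) = 128/63; a_3 = (128/63)/(33/2) = 256/2079
  n = 4: D(4) = 4(4 + 5/2) = 26; numerator = 4(256/2079) = 1024/2079; a_4 = (1024/2079)/(26) = 512/27027

r = 3; a_0 = 1; a_1 = 8/7; a_2 = 32/63; a_3 = 256/2079; a_4 = 512/27027
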